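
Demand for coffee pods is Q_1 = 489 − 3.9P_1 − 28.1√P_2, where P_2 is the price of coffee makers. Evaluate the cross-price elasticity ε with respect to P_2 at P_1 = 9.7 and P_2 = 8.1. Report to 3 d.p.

-0.108

At P_1 = 9.7 and P_2 = 8.1: Q_1 = 371.196.
∂Q_1/∂P_2 = -28.1/(2√P_2) = -28.1/(2√8.1) = -4.9367.
ε = (∂Q_1/∂P_2)(P_2/Q_1) = -4.9367 × (8.1/371.196) ≈ -0.108.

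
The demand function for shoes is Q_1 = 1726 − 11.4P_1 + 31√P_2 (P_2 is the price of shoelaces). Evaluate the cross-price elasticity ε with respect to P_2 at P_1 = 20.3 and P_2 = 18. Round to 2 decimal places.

At P_1 = 20.3 and P_2 = 18: Q_1 = 1626.102.
∂Q_1/∂P_2 = 31/(2√P_2) = 31/(2√18) = 3.6534.
ε = (∂Q_1/∂P_2)(P_2/Q_1) = 3.6534 × (18/1626.102) ≈ 0.04.

0.04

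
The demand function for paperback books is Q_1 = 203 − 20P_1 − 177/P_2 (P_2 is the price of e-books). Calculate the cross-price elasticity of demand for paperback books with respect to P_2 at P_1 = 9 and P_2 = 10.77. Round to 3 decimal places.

At P_1 = 9 and P_2 = 10.77: Q_1 = 6.565.
∂Q_1/∂P_2 = 177/P_2² = 1.5260.
ε = (∂Q_1/∂P_2)(P_2/Q_1) = 1.5260 × (10.77/6.565) ≈ 2.503.
ε > 0: substitutes.

2.503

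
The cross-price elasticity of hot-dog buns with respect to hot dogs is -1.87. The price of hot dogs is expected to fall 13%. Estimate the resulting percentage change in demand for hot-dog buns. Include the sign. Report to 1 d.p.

24.3%

%ΔQ ≈ ε × %ΔP of hot dogs = -1.87 × (-13%) = 24.3%.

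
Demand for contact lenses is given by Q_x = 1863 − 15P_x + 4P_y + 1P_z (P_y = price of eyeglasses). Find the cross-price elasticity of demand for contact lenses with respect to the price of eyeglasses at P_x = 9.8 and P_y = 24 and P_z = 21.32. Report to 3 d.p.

At P_x = 9.8 and P_y = 24 and P_z = 21.32: Q_x = 1833.32.
∂Q_x/∂P_y = 4.
ε = (∂Q_x/∂P_y)(P_y/Q_x) = 4 × (24/1833.32) ≈ 0.052.

0.052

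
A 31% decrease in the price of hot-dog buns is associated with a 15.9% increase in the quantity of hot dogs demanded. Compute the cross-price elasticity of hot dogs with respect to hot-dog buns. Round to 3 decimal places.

ε = (%ΔQ of hot dogs) / (%ΔP of hot-dog buns) = (15.9%) / (-31%) ≈ -0.513.
Negative cross-price elasticity: complements.

-0.513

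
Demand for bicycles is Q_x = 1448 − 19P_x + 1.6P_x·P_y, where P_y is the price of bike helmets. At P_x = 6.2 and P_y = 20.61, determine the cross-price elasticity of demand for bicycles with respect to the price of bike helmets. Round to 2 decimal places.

0.13

At P_x = 6.2 and P_y = 20.61: Q_x = 1534.651.
∂Q_x/∂P_y = 1.6P_x = 1.6(6.2) = 9.9200.
ε = (∂Q_x/∂P_y)(P_y/Q_x) = 9.9200 × (20.61/1534.651) ≈ 0.13.
ε > 0: substitutes.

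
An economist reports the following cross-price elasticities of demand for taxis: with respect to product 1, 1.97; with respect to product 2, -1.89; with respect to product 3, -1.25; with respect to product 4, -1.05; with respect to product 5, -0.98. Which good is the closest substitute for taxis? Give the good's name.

Substitutes have ε > 0. Among the positive values, 1.97 (product 1) is largest.

product 1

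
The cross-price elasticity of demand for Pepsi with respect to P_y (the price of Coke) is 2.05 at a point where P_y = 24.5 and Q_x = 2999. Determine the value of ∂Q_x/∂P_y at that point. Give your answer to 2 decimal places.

ε = (∂Q_x/∂P_y)·(P_y/Q_x) ⇒ ∂Q_x/∂P_y = ε·Q_x/P_y = 2.05 × 2999/24.5 ≈ 250.94.

250.94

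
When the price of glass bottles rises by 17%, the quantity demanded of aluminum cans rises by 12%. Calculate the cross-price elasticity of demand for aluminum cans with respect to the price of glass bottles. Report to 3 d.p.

0.706

ε = (%ΔQ of aluminum cans) / (%ΔP of glass bottles) = (12%) / (17%) ≈ 0.706.
Positive cross-price elasticity: substitutes.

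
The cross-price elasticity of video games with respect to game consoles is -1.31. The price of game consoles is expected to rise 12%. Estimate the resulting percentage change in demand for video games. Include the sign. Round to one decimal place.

-15.7%

%ΔQ ≈ ε × %ΔP of game consoles = -1.31 × (12%) = -15.7%.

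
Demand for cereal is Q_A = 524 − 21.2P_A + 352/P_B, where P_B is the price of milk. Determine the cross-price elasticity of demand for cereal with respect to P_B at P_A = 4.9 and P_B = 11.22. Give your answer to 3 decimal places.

At P_A = 4.9 and P_B = 11.22: Q_A = 451.493.
∂Q_A/∂P_B = −352/P_B² = -2.7961.
ε = (∂Q_A/∂P_B)(P_B/Q_A) = -2.7961 × (11.22/451.493) ≈ -0.069.

-0.069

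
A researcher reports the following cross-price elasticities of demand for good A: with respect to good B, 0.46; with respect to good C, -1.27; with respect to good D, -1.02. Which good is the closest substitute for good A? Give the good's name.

Substitutes have ε > 0. Among the positive values, 0.46 (good B) is largest.

good B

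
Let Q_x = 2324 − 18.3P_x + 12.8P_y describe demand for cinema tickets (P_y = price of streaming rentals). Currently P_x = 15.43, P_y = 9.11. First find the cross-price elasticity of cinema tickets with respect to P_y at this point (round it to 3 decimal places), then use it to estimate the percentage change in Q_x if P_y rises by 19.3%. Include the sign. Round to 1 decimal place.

1.0%

At P_x = 15.43, P_y = 9.11: Q_x = 2158.239.
∂Q_x/∂P_y = 12.8.
ε = (∂Q_x/∂P_y)(P_y/Q_x) = 12.8000 × 9.11/2158.239 ≈ 0.054.
%ΔQ_x ≈ ε × %ΔP_y = 0.054 × (19.3%) = 1.0%.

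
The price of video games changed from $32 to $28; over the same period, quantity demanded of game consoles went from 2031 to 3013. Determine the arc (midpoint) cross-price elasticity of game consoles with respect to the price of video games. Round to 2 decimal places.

ΔQ_A = 3013 − 2031 = 982; ΔP_B = 28 − 32 = -4.
Midpoints: Q̄_A = 2522.0, P̄_B = 30.00.
ε = (ΔQ_A/Q̄_A)/(ΔP_B/P̄_B) = (982/2522.0)/(-4/30.00) ≈ -2.92.
ε < 0: game consoles and video games are complements.

-2.92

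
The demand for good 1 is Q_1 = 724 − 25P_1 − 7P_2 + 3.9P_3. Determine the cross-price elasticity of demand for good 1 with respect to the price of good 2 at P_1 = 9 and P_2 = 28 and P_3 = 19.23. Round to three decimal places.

At P_1 = 9 and P_2 = 28 and P_3 = 19.23: Q_1 = 377.997.
∂Q_1/∂P_2 = -7.
ε = (∂Q_1/∂P_2)(P_2/Q_1) = -7 × (28/377.997) ≈ -0.519.

-0.519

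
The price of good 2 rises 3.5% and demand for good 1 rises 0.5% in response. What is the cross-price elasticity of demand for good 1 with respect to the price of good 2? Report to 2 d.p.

0.14

ε = (%ΔQ of good 1) / (%ΔP of good 2) = (0.5%) / (3.5%) ≈ 0.14.
Positive cross-price elasticity: substitutes.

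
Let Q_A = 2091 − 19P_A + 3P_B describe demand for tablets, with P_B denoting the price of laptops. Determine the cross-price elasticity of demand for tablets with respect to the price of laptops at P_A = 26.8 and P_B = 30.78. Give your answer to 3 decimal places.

At P_A = 26.8 and P_B = 30.78: Q_A = 1674.14.
∂Q_A/∂P_B = 3.
ε = (∂Q_A/∂P_B)(P_B/Q_A) = 3 × (30.78/1674.14) ≈ 0.055.
Since ε > 0, tablets and laptops are substitutes.

0.055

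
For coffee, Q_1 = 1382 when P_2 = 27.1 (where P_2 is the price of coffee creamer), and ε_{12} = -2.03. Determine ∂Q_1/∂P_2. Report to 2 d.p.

-103.52

ε = (∂Q_1/∂P_2)·(P_2/Q_1) ⇒ ∂Q_1/∂P_2 = ε·Q_1/P_2 = -2.03 × 1382/27.1 ≈ -103.52.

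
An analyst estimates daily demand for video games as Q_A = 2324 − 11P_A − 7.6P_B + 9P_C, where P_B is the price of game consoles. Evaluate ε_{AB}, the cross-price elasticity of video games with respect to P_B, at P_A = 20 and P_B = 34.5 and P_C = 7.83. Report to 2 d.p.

-0.14

At P_A = 20 and P_B = 34.5 and P_C = 7.83: Q_A = 1912.27.
∂Q_A/∂P_B = -7.6.
ε = (∂Q_A/∂P_B)(P_B/Q_A) = -7.6 × (34.5/1912.27) ≈ -0.14.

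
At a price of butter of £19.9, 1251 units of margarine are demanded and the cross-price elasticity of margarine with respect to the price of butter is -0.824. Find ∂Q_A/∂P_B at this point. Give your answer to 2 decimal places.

ε = (∂Q_A/∂P_B)·(P_B/Q_A) ⇒ ∂Q_A/∂P_B = ε·Q_A/P_B = -0.824 × 1251/19.9 ≈ -51.80.

-51.80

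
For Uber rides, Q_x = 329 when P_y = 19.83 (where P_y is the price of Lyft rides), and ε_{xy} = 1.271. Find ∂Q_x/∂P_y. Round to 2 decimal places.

21.09

ε = (∂Q_x/∂P_y)·(P_y/Q_x) ⇒ ∂Q_x/∂P_y = ε·Q_x/P_y = 1.271 × 329/19.83 ≈ 21.09.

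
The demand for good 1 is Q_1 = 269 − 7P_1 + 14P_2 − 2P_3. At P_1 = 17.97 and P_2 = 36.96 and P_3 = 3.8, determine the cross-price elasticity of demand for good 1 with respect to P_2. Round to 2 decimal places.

At P_1 = 17.97 and P_2 = 36.96 and P_3 = 3.8: Q_1 = 653.05.
∂Q_1/∂P_2 = 14.
ε = (∂Q_1/∂P_2)(P_2/Q_1) = 14 × (36.96/653.05) ≈ 0.79.
Since ε > 0, good 1 and good 2 are substitutes.

0.79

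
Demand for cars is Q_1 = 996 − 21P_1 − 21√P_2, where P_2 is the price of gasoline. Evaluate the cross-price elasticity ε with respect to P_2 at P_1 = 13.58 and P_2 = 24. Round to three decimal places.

-0.085

At P_1 = 13.58 and P_2 = 24: Q_1 = 607.941.
∂Q_1/∂P_2 = -21/(2√P_2) = -21/(2√24) = -2.1433.
ε = (∂Q_1/∂P_2)(P_2/Q_1) = -2.1433 × (24/607.941) ≈ -0.085.
ε < 0: complements.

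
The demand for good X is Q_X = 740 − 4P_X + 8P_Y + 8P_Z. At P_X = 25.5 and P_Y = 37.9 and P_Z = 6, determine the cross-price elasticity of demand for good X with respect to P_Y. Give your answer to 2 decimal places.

0.31

At P_X = 25.5 and P_Y = 37.9 and P_Z = 6: Q_X = 989.2.
∂Q_X/∂P_Y = 8.
ε = (∂Q_X/∂P_Y)(P_Y/Q_X) = 8 × (37.9/989.2) ≈ 0.31.
Since ε > 0, good X and good Y are substitutes.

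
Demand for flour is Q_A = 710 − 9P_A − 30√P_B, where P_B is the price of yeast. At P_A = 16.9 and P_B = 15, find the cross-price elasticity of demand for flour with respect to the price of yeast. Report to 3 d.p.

At P_A = 16.9 and P_B = 15: Q_A = 441.710.
∂Q_A/∂P_B = -30/(2√P_B) = -30/(2√15) = -3.8730.
ε = (∂Q_A/∂P_B)(P_B/Q_A) = -3.8730 × (15/441.710) ≈ -0.132.
ε < 0: complements.

-0.132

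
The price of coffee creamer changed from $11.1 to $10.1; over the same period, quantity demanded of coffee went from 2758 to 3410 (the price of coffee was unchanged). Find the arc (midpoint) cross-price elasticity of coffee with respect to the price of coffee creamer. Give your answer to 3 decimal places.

-2.241

ΔQ_A = 3410 − 2758 = 652; ΔP_B = 10.1 − 11.1 = -1.
Midpoints: Q̄_A = 3084.0, P̄_B = 10.60.
ε = (ΔQ_A/Q̄_A)/(ΔP_B/P̄_B) = (652/3084.0)/(-1/10.60) ≈ -2.241.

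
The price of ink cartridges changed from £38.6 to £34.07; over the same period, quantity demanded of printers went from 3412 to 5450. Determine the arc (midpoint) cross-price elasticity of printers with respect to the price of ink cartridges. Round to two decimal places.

-3.69

ΔQ_A = 5450 − 3412 = 2038; ΔP_B = 34.07 − 38.6 = -4.53.
Midpoints: Q̄_A = 4431.0, P̄_B = 36.34.
ε = (ΔQ_A/Q̄_A)/(ΔP_B/P̄_B) = (2038/4431.0)/(-4.53/36.34) ≈ -3.69.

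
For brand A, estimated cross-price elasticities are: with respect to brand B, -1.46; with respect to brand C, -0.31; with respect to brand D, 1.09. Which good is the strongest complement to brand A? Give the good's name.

brand B

Complements have ε < 0. The most negative value is -1.46 (brand B).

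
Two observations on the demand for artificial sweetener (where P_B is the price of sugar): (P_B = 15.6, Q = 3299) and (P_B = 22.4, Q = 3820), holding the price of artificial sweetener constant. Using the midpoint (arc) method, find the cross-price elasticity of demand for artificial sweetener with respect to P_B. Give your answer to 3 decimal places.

0.409

ΔQ_A = 3820 − 3299 = 521; ΔP_B = 22.4 − 15.6 = 6.8.
Midpoints: Q̄_A = 3559.5, P̄_B = 19.00.
ε = (ΔQ_A/Q̄_A)/(ΔP_B/P̄_B) = (521/3559.5)/(6.8/19.00) ≈ 0.409.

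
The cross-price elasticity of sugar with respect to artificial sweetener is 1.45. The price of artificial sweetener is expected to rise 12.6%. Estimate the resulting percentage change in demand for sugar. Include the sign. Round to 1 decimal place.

%ΔQ ≈ ε × %ΔP of artificial sweetener = 1.45 × (12.6%) = 18.3%.

18.3%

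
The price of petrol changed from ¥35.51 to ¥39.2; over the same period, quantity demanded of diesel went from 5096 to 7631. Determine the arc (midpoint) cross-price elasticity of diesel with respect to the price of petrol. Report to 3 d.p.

ΔQ_A = 7631 − 5096 = 2535; ΔP_B = 39.2 − 35.51 = 3.69.
Midpoints: Q̄_A = 6363.5, P̄_B = 37.36.
ε = (ΔQ_A/Q̄_A)/(ΔP_B/P̄_B) = (2535/6363.5)/(3.69/37.36) ≈ 4.033.
ε > 0: diesel and petrol are substitutes.

4.033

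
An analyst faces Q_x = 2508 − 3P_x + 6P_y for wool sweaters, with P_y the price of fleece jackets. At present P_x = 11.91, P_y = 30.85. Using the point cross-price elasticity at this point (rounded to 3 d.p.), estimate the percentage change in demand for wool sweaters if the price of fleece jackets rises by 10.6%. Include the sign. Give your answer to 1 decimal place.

0.7%

At P_x = 11.91, P_y = 30.85: Q_x = 2657.37.
∂Q_x/∂P_y = 6.
ε = (∂Q_x/∂P_y)(P_y/Q_x) = 6.0000 × 30.85/2657.37 ≈ 0.070.
%ΔQ_x ≈ ε × %ΔP_y = 0.070 × (10.6%) = 0.7%.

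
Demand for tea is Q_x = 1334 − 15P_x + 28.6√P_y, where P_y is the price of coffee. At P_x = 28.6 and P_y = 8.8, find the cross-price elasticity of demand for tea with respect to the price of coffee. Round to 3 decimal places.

At P_x = 28.6 and P_y = 8.8: Q_x = 989.841.
∂Q_x/∂P_y = 28.6/(2√P_y) = 28.6/(2√8.8) = 4.8205.
ε = (∂Q_x/∂P_y)(P_y/Q_x) = 4.8205 × (8.8/989.841) ≈ 0.043.
ε > 0: substitutes.

0.043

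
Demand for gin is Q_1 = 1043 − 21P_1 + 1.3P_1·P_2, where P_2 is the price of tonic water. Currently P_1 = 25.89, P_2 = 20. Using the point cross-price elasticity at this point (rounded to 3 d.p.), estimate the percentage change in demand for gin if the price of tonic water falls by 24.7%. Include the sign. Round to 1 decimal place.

At P_1 = 25.89, P_2 = 20: Q_1 = 1172.45.
∂Q_1/∂P_2 = 1.3P_1 = 33.6570.
ε = (∂Q_1/∂P_2)(P_2/Q_1) = 33.6570 × 20/1172.45 ≈ 0.574.
%ΔQ_1 ≈ ε × %ΔP_2 = 0.574 × (-24.7%) = -14.2%.

-14.2%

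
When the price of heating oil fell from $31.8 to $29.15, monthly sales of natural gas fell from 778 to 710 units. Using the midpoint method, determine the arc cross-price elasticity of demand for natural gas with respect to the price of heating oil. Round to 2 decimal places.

ΔQ_A = 710 − 778 = -68; ΔP_B = 29.15 − 31.8 = -2.65.
Midpoints: Q̄_A = 744.0, P̄_B = 30.48.
ε = (ΔQ_A/Q̄_A)/(ΔP_B/P̄_B) = (-68/744.0)/(-2.65/30.48) ≈ 1.05.

1.05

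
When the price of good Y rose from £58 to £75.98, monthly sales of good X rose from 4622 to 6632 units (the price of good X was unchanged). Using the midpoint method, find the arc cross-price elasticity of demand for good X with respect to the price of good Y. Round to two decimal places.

1.33

ΔQ_X = 6632 − 4622 = 2010; ΔP_Y = 75.98 − 58 = 17.98.
Midpoints: Q̄_X = 5627.0, P̄_Y = 66.99.
ε = (ΔQ_X/Q̄_X)/(ΔP_Y/P̄_Y) = (2010/5627.0)/(17.98/66.99) ≈ 1.33.
ε > 0: good X and good Y are substitutes.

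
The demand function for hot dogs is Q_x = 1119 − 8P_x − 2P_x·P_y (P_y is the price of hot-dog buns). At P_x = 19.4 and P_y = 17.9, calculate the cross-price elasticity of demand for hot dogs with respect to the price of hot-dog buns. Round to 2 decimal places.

At P_x = 19.4 and P_y = 17.9: Q_x = 269.28.
∂Q_x/∂P_y = -2P_x = -2(19.4) = -38.8000.
ε = (∂Q_x/∂P_y)(P_y/Q_x) = -38.8000 × (17.9/269.28) ≈ -2.58.
ε < 0: complements.

-2.58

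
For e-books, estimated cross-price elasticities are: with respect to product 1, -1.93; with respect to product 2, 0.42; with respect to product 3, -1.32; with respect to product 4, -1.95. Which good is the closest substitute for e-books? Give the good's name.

Substitutes have ε > 0. Among the positive values, 0.42 (product 2) is largest.

product 2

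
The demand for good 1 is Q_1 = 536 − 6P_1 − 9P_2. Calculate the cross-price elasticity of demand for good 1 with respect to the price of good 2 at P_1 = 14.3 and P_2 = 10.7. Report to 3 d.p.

-0.272

At P_1 = 14.3 and P_2 = 10.7: Q_1 = 353.9.
∂Q_1/∂P_2 = -9.
ε = (∂Q_1/∂P_2)(P_2/Q_1) = -9 × (10.7/353.9) ≈ -0.272.
Since ε < 0, good 1 and good 2 are complements.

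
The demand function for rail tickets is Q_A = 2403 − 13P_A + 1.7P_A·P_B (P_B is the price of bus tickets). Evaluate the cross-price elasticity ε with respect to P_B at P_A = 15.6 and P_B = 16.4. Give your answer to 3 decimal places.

At P_A = 15.6 and P_B = 16.4: Q_A = 2635.128.
∂Q_A/∂P_B = 1.7P_A = 1.7(15.6) = 26.5200.
ε = (∂Q_A/∂P_B)(P_B/Q_A) = 26.5200 × (16.4/2635.128) ≈ 0.165.
ε > 0: substitutes.

0.165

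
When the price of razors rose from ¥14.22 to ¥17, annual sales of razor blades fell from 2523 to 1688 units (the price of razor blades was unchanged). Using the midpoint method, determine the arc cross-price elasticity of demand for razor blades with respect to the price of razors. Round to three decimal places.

-2.227

ΔQ_A = 1688 − 2523 = -835; ΔP_B = 17 − 14.22 = 2.78.
Midpoints: Q̄_A = 2105.5, P̄_B = 15.61.
ε = (ΔQ_A/Q̄_A)/(ΔP_B/P̄_B) = (-835/2105.5)/(2.78/15.61) ≈ -2.227.
ε < 0: razor blades and razors are complements.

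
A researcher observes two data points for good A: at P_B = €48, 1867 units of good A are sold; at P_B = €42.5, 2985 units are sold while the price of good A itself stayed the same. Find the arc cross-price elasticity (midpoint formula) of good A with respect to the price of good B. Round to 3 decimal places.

ΔQ_A = 2985 − 1867 = 1118; ΔP_B = 42.5 − 48 = -5.5.
Midpoints: Q̄_A = 2426.0, P̄_B = 45.25.
ε = (ΔQ_A/Q̄_A)/(ΔP_B/P̄_B) = (1118/2426.0)/(-5.5/45.25) ≈ -3.791.
ε < 0: good A and good B are complements.

-3.791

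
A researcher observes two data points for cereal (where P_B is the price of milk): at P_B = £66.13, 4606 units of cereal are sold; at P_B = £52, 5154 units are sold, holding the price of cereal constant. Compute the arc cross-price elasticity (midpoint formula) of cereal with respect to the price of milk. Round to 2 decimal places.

-0.47

ΔQ_A = 5154 − 4606 = 548; ΔP_B = 52 − 66.13 = -14.13.
Midpoints: Q̄_A = 4880.0, P̄_B = 59.06.
ε = (ΔQ_A/Q̄_A)/(ΔP_B/P̄_B) = (548/4880.0)/(-14.13/59.06) ≈ -0.47.
ε < 0: cereal and milk are complements.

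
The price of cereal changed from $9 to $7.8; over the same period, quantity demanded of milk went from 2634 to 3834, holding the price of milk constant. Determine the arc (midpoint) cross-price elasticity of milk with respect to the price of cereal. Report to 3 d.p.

-2.597

ΔQ_A = 3834 − 2634 = 1200; ΔP_B = 7.8 − 9 = -1.2.
Midpoints: Q̄_A = 3234.0, P̄_B = 8.40.
ε = (ΔQ_A/Q̄_A)/(ΔP_B/P̄_B) = (1200/3234.0)/(-1.2/8.40) ≈ -2.597.
ε < 0: milk and cereal are complements.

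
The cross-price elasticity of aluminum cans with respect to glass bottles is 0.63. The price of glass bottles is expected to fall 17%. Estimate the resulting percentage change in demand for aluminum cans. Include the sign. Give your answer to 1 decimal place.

%ΔQ ≈ ε × %ΔP of glass bottles = 0.63 × (-17%) = -10.7%.

-10.7%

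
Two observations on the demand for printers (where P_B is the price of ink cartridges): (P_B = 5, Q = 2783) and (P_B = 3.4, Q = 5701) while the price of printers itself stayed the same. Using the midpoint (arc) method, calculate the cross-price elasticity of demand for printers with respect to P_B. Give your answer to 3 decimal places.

ΔQ_A = 5701 − 2783 = 2918; ΔP_B = 3.4 − 5 = -1.6.
Midpoints: Q̄_A = 4242.0, P̄_B = 4.20.
ε = (ΔQ_A/Q̄_A)/(ΔP_B/P̄_B) = (2918/4242.0)/(-1.6/4.20) ≈ -1.806.

-1.806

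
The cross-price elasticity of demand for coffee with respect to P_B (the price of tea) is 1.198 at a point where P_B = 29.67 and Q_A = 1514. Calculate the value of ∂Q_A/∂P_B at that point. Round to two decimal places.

61.13

ε = (∂Q_A/∂P_B)·(P_B/Q_A) ⇒ ∂Q_A/∂P_B = ε·Q_A/P_B = 1.198 × 1514/29.67 ≈ 61.13.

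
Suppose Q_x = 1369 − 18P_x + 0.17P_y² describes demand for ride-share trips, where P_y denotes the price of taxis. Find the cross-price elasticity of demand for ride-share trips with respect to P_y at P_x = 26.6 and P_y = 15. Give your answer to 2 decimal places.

At P_x = 26.6 and P_y = 15: Q_x = 928.45.
∂Q_x/∂P_y = 0.34P_y = 0.34(15) = 5.1000.
ε = (∂Q_x/∂P_y)(P_y/Q_x) = 5.1000 × (15/928.45) ≈ 0.08.

0.08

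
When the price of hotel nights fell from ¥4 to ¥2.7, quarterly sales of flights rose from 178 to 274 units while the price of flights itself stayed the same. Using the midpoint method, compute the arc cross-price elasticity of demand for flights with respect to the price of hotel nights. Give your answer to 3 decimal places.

-1.095

ΔQ_A = 274 − 178 = 96; ΔP_B = 2.7 − 4 = -1.3.
Midpoints: Q̄_A = 226.0, P̄_B = 3.35.
ε = (ΔQ_A/Q̄_A)/(ΔP_B/P̄_B) = (96/226.0)/(-1.3/3.35) ≈ -1.095.
ε < 0: flights and hotel nights are complements.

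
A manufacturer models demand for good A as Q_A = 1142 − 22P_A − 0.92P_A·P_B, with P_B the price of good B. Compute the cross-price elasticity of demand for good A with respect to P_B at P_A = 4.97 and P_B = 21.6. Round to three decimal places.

At P_A = 4.97 and P_B = 21.6: Q_A = 933.896.
∂Q_A/∂P_B = -0.92P_A = -0.92(4.97) = -4.5724.
ε = (∂Q_A/∂P_B)(P_B/Q_A) = -4.5724 × (21.6/933.896) ≈ -0.106.
ε < 0: complements.

-0.106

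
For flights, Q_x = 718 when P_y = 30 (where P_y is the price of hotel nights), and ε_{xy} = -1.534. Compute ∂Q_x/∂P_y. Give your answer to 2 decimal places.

-36.71

ε = (∂Q_x/∂P_y)·(P_y/Q_x) ⇒ ∂Q_x/∂P_y = ε·Q_x/P_y = -1.534 × 718/30 ≈ -36.71.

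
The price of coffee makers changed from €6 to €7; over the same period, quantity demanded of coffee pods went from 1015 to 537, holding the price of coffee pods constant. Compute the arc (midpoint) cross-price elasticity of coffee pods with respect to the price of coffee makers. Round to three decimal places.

-4.004

ΔQ_A = 537 − 1015 = -478; ΔP_B = 7 − 6 = 1.
Midpoints: Q̄_A = 776.0, P̄_B = 6.50.
ε = (ΔQ_A/Q̄_A)/(ΔP_B/P̄_B) = (-478/776.0)/(1/6.50) ≈ -4.004.
ε < 0: coffee pods and coffee makers are complements.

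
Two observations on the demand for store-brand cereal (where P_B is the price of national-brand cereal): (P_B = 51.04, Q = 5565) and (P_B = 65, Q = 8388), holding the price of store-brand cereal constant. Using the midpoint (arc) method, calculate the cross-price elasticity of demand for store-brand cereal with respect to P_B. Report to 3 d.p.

1.682

ΔQ_A = 8388 − 5565 = 2823; ΔP_B = 65 − 51.04 = 13.96.
Midpoints: Q̄_A = 6976.5, P̄_B = 58.02.
ε = (ΔQ_A/Q̄_A)/(ΔP_B/P̄_B) = (2823/6976.5)/(13.96/58.02) ≈ 1.682.
ε > 0: store-brand cereal and national-brand cereal are substitutes.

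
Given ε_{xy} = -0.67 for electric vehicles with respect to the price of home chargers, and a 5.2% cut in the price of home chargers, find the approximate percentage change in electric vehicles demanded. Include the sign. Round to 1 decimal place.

%ΔQ ≈ ε × %ΔP of home chargers = -0.67 × (-5.2%) = 3.5%.
Demand for electric vehicles rises by about 3.5%.

3.5%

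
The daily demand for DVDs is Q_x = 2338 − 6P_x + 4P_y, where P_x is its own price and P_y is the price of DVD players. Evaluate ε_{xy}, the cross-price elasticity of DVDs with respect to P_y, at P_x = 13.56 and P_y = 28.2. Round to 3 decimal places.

At P_x = 13.56 and P_y = 28.2: Q_x = 2369.44.
∂Q_x/∂P_y = 4.
ε = (∂Q_x/∂P_y)(P_y/Q_x) = 4 × (28.2/2369.44) ≈ 0.048.

0.048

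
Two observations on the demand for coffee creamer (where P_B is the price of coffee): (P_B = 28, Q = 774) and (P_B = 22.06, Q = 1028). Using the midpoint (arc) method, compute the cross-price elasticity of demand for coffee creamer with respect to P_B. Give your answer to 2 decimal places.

ΔQ_A = 1028 − 774 = 254; ΔP_B = 22.06 − 28 = -5.94.
Midpoints: Q̄_A = 901.0, P̄_B = 25.03.
ε = (ΔQ_A/Q̄_A)/(ΔP_B/P̄_B) = (254/901.0)/(-5.94/25.03) ≈ -1.19.

-1.19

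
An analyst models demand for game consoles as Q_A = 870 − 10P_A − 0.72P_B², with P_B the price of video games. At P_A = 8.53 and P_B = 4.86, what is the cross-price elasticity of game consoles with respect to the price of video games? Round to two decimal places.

-0.04

At P_A = 8.53 and P_B = 4.86: Q_A = 767.694.
∂Q_A/∂P_B = -1.44P_B = -1.44(4.86) = -6.9984.
ε = (∂Q_A/∂P_B)(P_B/Q_A) = -6.9984 × (4.86/767.694) ≈ -0.04.
ε < 0: complements.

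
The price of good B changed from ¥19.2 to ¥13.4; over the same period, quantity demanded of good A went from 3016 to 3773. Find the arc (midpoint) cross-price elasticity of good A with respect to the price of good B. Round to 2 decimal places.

ΔQ_A = 3773 − 3016 = 757; ΔP_B = 13.4 − 19.2 = -5.8.
Midpoints: Q̄_A = 3394.5, P̄_B = 16.30.
ε = (ΔQ_A/Q̄_A)/(ΔP_B/P̄_B) = (757/3394.5)/(-5.8/16.30) ≈ -0.63.

-0.63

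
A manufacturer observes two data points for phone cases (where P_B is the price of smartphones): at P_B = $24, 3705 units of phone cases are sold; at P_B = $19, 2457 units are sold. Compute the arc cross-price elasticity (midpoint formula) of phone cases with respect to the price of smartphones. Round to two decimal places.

1.74

ΔQ_A = 2457 − 3705 = -1248; ΔP_B = 19 − 24 = -5.
Midpoints: Q̄_A = 3081.0, P̄_B = 21.50.
ε = (ΔQ_A/Q̄_A)/(ΔP_B/P̄_B) = (-1248/3081.0)/(-5/21.50) ≈ 1.74.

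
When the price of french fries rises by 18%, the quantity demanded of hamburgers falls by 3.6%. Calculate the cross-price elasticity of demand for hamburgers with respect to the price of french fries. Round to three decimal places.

ε = (%ΔQ of hamburgers) / (%ΔP of french fries) = (-3.6%) / (18%) ≈ -0.200.

-0.200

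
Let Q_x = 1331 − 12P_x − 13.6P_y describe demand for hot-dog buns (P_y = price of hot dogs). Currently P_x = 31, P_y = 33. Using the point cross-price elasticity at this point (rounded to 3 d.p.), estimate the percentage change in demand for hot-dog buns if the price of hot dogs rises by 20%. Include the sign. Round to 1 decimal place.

-17.6%

At P_x = 31, P_y = 33: Q_x = 510.2.
∂Q_x/∂P_y = -13.6.
ε = (∂Q_x/∂P_y)(P_y/Q_x) = -13.6000 × 33/510.2 ≈ -0.880.
%ΔQ_x ≈ ε × %ΔP_y = -0.880 × (20%) = -17.6%.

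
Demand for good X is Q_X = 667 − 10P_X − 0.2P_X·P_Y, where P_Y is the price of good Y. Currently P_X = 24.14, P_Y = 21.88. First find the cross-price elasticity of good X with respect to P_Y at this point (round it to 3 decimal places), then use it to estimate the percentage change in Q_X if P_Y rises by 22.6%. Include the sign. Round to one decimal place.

At P_X = 24.14, P_Y = 21.88: Q_X = 319.963.
∂Q_X/∂P_Y = -0.2P_X = -4.8280.
ε = (∂Q_X/∂P_Y)(P_Y/Q_X) = -4.8280 × 21.88/319.963 ≈ -0.330.
%ΔQ_X ≈ ε × %ΔP_Y = -0.330 × (22.6%) = -7.5%.

-7.5%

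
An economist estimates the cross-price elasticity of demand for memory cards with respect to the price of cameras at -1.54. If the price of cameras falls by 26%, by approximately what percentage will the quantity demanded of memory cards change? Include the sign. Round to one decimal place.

%ΔQ ≈ ε × %ΔP of cameras = -1.54 × (-26%) = 40.0%.

40.0%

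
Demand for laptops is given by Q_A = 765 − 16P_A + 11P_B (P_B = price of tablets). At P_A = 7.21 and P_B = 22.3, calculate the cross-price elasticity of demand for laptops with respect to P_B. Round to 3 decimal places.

0.274

At P_A = 7.21 and P_B = 22.3: Q_A = 894.94.
∂Q_A/∂P_B = 11.
ε = (∂Q_A/∂P_B)(P_B/Q_A) = 11 × (22.3/894.94) ≈ 0.274.
Since ε > 0, laptops and tablets are substitutes.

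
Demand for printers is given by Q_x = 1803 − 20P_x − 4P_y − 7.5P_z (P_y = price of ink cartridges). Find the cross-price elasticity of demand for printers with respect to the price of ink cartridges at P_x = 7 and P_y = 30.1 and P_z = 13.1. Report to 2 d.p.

At P_x = 7 and P_y = 30.1 and P_z = 13.1: Q_x = 1444.35.
∂Q_x/∂P_y = -4.
ε = (∂Q_x/∂P_y)(P_y/Q_x) = -4 × (30.1/1444.35) ≈ -0.08.

-0.08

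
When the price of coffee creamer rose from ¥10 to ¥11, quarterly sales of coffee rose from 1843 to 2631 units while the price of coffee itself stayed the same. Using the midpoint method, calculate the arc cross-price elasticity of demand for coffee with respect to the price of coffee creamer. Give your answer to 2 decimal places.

3.70

ΔQ_A = 2631 − 1843 = 788; ΔP_B = 11 − 10 = 1.
Midpoints: Q̄_A = 2237.0, P̄_B = 10.50.
ε = (ΔQ_A/Q̄_A)/(ΔP_B/P̄_B) = (788/2237.0)/(1/10.50) ≈ 3.70.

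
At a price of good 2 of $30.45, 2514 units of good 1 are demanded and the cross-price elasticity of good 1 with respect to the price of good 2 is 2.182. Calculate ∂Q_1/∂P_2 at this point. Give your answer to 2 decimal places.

ε = (∂Q_1/∂P_2)·(P_2/Q_1) ⇒ ∂Q_1/∂P_2 = ε·Q_1/P_2 = 2.182 × 2514/30.45 ≈ 180.15.

180.15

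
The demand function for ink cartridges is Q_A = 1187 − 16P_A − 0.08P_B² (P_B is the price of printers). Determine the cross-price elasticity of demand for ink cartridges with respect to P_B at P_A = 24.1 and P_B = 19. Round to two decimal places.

-0.07

At P_A = 24.1 and P_B = 19: Q_A = 772.52.
∂Q_A/∂P_B = -0.16P_B = -0.16(19) = -3.0400.
ε = (∂Q_A/∂P_B)(P_B/Q_A) = -3.0400 × (19/772.52) ≈ -0.07.
ε < 0: complements.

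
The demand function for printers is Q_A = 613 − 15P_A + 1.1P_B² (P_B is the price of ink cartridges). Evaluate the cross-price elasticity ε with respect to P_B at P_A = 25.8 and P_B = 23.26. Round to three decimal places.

1.450

At P_A = 25.8 and P_B = 23.26: Q_A = 821.130.
∂Q_A/∂P_B = 2.2P_B = 2.2(23.26) = 51.1720.
ε = (∂Q_A/∂P_B)(P_B/Q_A) = 51.1720 × (23.26/821.130) ≈ 1.450.
ε > 0: substitutes.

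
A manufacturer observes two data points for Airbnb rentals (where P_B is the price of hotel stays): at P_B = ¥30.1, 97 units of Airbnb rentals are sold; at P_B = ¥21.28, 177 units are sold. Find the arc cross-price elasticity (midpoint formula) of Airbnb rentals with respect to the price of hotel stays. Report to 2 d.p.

ΔQ_A = 177 − 97 = 80; ΔP_B = 21.28 − 30.1 = -8.82.
Midpoints: Q̄_A = 137.0, P̄_B = 25.69.
ε = (ΔQ_A/Q̄_A)/(ΔP_B/P̄_B) = (80/137.0)/(-8.82/25.69) ≈ -1.70.

-1.70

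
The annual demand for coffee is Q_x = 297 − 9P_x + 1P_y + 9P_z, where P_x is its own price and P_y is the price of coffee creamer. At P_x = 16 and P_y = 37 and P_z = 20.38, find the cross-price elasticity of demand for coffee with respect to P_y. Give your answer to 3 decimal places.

At P_x = 16 and P_y = 37 and P_z = 20.38: Q_x = 373.42.
∂Q_x/∂P_y = 1.
ε = (∂Q_x/∂P_y)(P_y/Q_x) = 1 × (37/373.42) ≈ 0.099.
Since ε > 0, coffee and coffee creamer are substitutes.

0.099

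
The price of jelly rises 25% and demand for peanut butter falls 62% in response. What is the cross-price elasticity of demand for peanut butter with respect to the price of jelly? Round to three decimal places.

ε = (%ΔQ of peanut butter) / (%ΔP of jelly) = (-62%) / (25%) ≈ -2.480.
Negative cross-price elasticity: complements.

-2.480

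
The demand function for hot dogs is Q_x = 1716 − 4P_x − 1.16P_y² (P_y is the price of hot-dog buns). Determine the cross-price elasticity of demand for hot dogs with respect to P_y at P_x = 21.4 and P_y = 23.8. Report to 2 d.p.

-1.35

At P_x = 21.4 and P_y = 23.8: Q_x = 973.330.
∂Q_x/∂P_y = -2.32P_y = -2.32(23.8) = -55.2160.
ε = (∂Q_x/∂P_y)(P_y/Q_x) = -55.2160 × (23.8/973.330) ≈ -1.35.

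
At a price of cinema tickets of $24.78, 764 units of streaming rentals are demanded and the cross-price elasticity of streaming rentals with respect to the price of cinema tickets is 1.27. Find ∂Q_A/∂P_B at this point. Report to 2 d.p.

ε = (∂Q_A/∂P_B)·(P_B/Q_A) ⇒ ∂Q_A/∂P_B = ε·Q_A/P_B = 1.27 × 764/24.78 ≈ 39.16.

39.16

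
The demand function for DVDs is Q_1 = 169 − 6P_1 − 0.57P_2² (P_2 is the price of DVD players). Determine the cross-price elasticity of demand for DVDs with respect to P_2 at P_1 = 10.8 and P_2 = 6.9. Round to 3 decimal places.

At P_1 = 10.8 and P_2 = 6.9: Q_1 = 77.062.
∂Q_1/∂P_2 = -1.14P_2 = -1.14(6.9) = -7.8660.
ε = (∂Q_1/∂P_2)(P_2/Q_1) = -7.8660 × (6.9/77.062) ≈ -0.704.
ε < 0: complements.

-0.704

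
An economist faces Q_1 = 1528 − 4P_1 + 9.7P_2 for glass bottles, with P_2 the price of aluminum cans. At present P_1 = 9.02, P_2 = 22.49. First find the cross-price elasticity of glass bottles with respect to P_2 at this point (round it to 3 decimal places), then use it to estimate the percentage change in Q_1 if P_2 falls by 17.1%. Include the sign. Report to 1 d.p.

-2.2%

At P_1 = 9.02, P_2 = 22.49: Q_1 = 1710.073.
∂Q_1/∂P_2 = 9.7.
ε = (∂Q_1/∂P_2)(P_2/Q_1) = 9.7000 × 22.49/1710.073 ≈ 0.128.
%ΔQ_1 ≈ ε × %ΔP_2 = 0.128 × (-17.1%) = -2.2%.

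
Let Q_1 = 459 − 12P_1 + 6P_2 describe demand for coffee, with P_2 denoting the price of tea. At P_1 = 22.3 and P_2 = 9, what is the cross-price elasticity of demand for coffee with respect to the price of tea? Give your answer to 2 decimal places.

At P_1 = 22.3 and P_2 = 9: Q_1 = 245.4.
∂Q_1/∂P_2 = 6.
ε = (∂Q_1/∂P_2)(P_2/Q_1) = 6 × (9/245.4) ≈ 0.22.
Since ε > 0, coffee and tea are substitutes.

0.22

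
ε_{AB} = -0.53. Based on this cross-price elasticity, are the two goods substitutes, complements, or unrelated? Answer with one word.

complements

ε = -0.53 < 0, so a higher price of good B lowers demand for good A: complements.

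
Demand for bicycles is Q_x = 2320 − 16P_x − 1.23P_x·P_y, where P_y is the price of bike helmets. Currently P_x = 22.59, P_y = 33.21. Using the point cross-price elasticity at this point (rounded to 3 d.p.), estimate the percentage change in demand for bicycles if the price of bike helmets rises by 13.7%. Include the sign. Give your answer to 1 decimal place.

-12.2%

At P_x = 22.59, P_y = 33.21: Q_x = 1035.797.
∂Q_x/∂P_y = -1.23P_x = -27.7857.
ε = (∂Q_x/∂P_y)(P_y/Q_x) = -27.7857 × 33.21/1035.797 ≈ -0.891.
%ΔQ_x ≈ ε × %ΔP_y = -0.891 × (13.7%) = -12.2%.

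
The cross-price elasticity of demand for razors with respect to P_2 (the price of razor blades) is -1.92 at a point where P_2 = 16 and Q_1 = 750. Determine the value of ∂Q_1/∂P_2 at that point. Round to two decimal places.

ε = (∂Q_1/∂P_2)·(P_2/Q_1) ⇒ ∂Q_1/∂P_2 = ε·Q_1/P_2 = -1.92 × 750/16 ≈ -90.00.

-90.00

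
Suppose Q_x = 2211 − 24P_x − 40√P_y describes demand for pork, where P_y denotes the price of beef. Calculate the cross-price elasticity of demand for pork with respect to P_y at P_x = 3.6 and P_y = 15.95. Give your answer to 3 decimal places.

At P_x = 3.6 and P_y = 15.95: Q_x = 1964.850.
∂Q_x/∂P_y = -40/(2√P_y) = -40/(2√15.95) = -5.0078.
ε = (∂Q_x/∂P_y)(P_y/Q_x) = -5.0078 × (15.95/1964.850) ≈ -0.041.
ε < 0: complements.

-0.041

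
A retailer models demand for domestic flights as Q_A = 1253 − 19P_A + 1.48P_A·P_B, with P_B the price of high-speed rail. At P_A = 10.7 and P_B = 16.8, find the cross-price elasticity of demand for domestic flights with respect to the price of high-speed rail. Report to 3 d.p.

0.202

At P_A = 10.7 and P_B = 16.8: Q_A = 1315.745.
∂Q_A/∂P_B = 1.48P_A = 1.48(10.7) = 15.8360.
ε = (∂Q_A/∂P_B)(P_B/Q_A) = 15.8360 × (16.8/1315.745) ≈ 0.202.
ε > 0: substitutes.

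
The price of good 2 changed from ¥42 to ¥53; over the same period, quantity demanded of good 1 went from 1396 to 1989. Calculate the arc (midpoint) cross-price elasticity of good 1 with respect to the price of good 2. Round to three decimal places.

ΔQ_1 = 1989 − 1396 = 593; ΔP_2 = 53 − 42 = 11.
Midpoints: Q̄_1 = 1692.5, P̄_2 = 47.50.
ε = (ΔQ_1/Q̄_1)/(ΔP_2/P̄_2) = (593/1692.5)/(11/47.50) ≈ 1.513.

1.513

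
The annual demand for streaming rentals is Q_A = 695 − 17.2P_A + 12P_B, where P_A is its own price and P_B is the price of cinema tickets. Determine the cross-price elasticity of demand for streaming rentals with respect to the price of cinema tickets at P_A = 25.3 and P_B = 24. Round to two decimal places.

0.53

At P_A = 25.3 and P_B = 24: Q_A = 547.84.
∂Q_A/∂P_B = 12.
ε = (∂Q_A/∂P_B)(P_B/Q_A) = 12 × (24/547.84) ≈ 0.53.
Since ε > 0, streaming rentals and cinema tickets are substitutes.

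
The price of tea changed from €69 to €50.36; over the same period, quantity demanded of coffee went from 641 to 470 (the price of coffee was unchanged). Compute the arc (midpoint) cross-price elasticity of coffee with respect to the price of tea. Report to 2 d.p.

ΔQ_A = 470 − 641 = -171; ΔP_B = 50.36 − 69 = -18.64.
Midpoints: Q̄_A = 555.5, P̄_B = 59.68.
ε = (ΔQ_A/Q̄_A)/(ΔP_B/P̄_B) = (-171/555.5)/(-18.64/59.68) ≈ 0.99.
ε > 0: coffee and tea are substitutes.

0.99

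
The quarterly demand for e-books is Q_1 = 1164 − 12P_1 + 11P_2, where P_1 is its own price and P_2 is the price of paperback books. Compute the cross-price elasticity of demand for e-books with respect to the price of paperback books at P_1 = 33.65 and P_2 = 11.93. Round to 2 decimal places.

0.15

At P_1 = 33.65 and P_2 = 11.93: Q_1 = 891.43.
∂Q_1/∂P_2 = 11.
ε = (∂Q_1/∂P_2)(P_2/Q_1) = 11 × (11.93/891.43) ≈ 0.15.
Since ε > 0, e-books and paperback books are substitutes.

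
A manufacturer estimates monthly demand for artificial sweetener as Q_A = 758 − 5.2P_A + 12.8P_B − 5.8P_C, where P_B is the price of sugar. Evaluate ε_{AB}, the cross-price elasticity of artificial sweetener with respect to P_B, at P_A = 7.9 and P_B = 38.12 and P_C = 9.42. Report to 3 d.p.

0.424

At P_A = 7.9 and P_B = 38.12 and P_C = 9.42: Q_A = 1150.22.
∂Q_A/∂P_B = 12.8.
ε = (∂Q_A/∂P_B)(P_B/Q_A) = 12.8 × (38.12/1150.22) ≈ 0.424.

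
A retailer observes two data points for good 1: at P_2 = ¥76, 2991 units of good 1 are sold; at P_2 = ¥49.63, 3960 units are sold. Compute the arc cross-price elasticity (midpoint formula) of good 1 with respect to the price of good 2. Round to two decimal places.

ΔQ_1 = 3960 − 2991 = 969; ΔP_2 = 49.63 − 76 = -26.37.
Midpoints: Q̄_1 = 3475.5, P̄_2 = 62.81.
ε = (ΔQ_1/Q̄_1)/(ΔP_2/P̄_2) = (969/3475.5)/(-26.37/62.81) ≈ -0.66.

-0.66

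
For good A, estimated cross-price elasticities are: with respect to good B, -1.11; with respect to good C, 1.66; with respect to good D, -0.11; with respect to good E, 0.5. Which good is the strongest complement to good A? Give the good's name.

good B

Complements have ε < 0. The most negative value is -1.11 (good B).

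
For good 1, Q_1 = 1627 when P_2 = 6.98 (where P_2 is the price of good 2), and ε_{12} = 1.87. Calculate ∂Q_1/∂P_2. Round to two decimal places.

435.89

ε = (∂Q_1/∂P_2)·(P_2/Q_1) ⇒ ∂Q_1/∂P_2 = ε·Q_1/P_2 = 1.87 × 1627/6.98 ≈ 435.89.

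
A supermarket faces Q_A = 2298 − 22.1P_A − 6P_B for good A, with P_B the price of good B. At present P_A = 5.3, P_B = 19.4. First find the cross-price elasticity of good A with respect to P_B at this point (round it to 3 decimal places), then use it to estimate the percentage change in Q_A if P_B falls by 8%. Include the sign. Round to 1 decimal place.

At P_A = 5.3, P_B = 19.4: Q_A = 2064.47.
∂Q_A/∂P_B = -6.
ε = (∂Q_A/∂P_B)(P_B/Q_A) = -6.0000 × 19.4/2064.47 ≈ -0.056.
%ΔQ_A ≈ ε × %ΔP_B = -0.056 × (-8%) = 0.4%.

0.4%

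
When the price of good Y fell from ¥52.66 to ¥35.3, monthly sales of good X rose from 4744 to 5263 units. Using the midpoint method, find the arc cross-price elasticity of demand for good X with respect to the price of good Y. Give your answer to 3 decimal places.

-0.263

ΔQ_X = 5263 − 4744 = 519; ΔP_Y = 35.3 − 52.66 = -17.36.
Midpoints: Q̄_X = 5003.5, P̄_Y = 43.98.
ε = (ΔQ_X/Q̄_X)/(ΔP_Y/P̄_Y) = (519/5003.5)/(-17.36/43.98) ≈ -0.263.
ε < 0: good X and good Y are complements.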